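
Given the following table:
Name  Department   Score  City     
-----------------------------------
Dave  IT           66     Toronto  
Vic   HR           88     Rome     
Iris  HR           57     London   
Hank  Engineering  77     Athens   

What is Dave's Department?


Row 1: Dave
Department = IT

ANSWER: IT


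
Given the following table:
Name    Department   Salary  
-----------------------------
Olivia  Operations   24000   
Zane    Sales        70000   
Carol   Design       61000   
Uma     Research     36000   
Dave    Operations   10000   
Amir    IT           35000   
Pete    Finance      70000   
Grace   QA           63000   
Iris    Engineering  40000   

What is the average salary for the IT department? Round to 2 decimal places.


IT department members:
  Amir: 35000
Sum = 35000
Count = 1
Average = 35000 / 1 = 35000.00

ANSWER: 35000.00


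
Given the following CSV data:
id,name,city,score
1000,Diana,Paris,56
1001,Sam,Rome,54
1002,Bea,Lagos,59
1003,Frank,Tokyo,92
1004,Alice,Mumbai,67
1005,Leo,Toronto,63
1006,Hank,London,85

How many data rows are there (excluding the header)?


Counting rows (excluding header):
Header: id,name,city,score
Data rows: 7

ANSWER: 7


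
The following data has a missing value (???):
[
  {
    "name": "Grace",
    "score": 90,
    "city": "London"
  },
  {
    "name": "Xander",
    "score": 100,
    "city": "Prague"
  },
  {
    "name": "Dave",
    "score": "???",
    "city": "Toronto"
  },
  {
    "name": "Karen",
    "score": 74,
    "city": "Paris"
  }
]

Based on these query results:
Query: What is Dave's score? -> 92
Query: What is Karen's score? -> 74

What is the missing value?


The missing value is Dave's score
From query: Dave's score = 92

ANSWER: 92


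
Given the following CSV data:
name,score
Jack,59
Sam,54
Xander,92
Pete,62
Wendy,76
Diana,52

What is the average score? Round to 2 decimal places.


Scores: 59, 54, 92, 62, 76, 52
Sum = 395
Count = 6
Average = 395 / 6 = 65.83

ANSWER: 65.83


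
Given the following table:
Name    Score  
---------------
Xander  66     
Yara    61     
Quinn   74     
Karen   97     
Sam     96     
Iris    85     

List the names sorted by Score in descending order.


Sorting by Score (descending):
  Karen: 97
  Sam: 96
  Iris: 85
  Quinn: 74
  Xander: 66
  Yara: 61


ANSWER: Karen, Sam, Iris, Quinn, Xander, Yara


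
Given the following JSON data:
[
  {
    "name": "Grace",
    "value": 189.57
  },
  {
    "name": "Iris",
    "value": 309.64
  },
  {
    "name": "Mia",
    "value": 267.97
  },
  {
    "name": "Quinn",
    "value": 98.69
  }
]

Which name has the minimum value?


Comparing values:
  Grace: 189.57
  Iris: 309.64
  Mia: 267.97
  Quinn: 98.69
Minimum: Quinn (98.69)

ANSWER: Quinn


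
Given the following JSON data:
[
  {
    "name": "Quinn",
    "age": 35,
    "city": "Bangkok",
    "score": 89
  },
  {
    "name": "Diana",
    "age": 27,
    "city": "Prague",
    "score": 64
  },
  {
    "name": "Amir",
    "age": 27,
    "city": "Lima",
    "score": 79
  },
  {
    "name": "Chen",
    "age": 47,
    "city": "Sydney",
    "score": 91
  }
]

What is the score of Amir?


Looking up record where name = Amir
Record index: 2
Field 'score' = 79

ANSWER: 79


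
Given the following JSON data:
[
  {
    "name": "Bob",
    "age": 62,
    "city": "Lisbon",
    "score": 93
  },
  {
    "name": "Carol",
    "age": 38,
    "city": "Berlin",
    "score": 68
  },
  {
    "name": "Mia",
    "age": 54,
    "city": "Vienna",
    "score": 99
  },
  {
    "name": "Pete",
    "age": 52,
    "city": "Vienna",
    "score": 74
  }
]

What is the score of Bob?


Looking up record where name = Bob
Record index: 0
Field 'score' = 93

ANSWER: 93


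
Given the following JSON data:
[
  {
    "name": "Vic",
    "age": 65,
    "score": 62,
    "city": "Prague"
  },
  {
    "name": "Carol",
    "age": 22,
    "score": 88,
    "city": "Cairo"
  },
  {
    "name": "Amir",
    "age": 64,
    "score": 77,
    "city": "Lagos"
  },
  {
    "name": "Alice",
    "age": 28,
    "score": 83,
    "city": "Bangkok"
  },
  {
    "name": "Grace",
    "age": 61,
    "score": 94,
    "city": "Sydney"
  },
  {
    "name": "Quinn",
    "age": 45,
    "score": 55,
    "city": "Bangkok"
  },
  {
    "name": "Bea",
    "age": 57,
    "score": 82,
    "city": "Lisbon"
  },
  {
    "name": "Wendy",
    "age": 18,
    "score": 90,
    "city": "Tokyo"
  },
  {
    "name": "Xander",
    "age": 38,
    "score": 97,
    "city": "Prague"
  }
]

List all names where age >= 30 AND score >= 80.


Checking both conditions:
  Vic (age=65, score=62) -> no
  Carol (age=22, score=88) -> no
  Amir (age=64, score=77) -> no
  Alice (age=28, score=83) -> no
  Grace (age=61, score=94) -> YES
  Quinn (age=45, score=55) -> no
  Bea (age=57, score=82) -> YES
  Wendy (age=18, score=90) -> no
  Xander (age=38, score=97) -> YES


ANSWER: Grace, Bea, Xander


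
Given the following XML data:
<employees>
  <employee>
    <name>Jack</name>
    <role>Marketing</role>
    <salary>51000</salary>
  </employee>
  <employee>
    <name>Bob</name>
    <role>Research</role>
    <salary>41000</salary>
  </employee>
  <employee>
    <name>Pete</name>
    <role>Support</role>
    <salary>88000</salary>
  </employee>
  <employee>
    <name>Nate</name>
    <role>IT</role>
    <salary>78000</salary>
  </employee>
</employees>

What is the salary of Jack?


Searching for <employee> with <name>Jack</name>
Found at position 1
<salary>51000</salary>

ANSWER: 51000


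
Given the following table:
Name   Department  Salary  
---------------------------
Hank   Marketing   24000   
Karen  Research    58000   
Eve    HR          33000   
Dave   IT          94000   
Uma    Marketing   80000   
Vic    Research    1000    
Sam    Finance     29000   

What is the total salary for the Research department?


Research department members:
  Karen: 58000
  Vic: 1000
Total = 58000 + 1000 = 59000

ANSWER: 59000


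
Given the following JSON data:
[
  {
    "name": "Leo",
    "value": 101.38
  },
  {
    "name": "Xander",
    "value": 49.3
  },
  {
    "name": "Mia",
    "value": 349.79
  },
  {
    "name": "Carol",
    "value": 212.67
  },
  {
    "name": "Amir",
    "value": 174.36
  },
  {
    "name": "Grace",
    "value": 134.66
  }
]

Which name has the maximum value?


Comparing values:
  Leo: 101.38
  Xander: 49.3
  Mia: 349.79
  Carol: 212.67
  Amir: 174.36
  Grace: 134.66
Maximum: Mia (349.79)

ANSWER: Mia


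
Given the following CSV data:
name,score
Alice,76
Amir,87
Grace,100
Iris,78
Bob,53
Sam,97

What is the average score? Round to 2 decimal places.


Scores: 76, 87, 100, 78, 53, 97
Sum = 491
Count = 6
Average = 491 / 6 = 81.83

ANSWER: 81.83


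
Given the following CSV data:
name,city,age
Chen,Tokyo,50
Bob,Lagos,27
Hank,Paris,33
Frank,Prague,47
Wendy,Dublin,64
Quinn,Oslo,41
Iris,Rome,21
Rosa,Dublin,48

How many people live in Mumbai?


Scanning city column for 'Mumbai':
Total matches: 0

ANSWER: 0


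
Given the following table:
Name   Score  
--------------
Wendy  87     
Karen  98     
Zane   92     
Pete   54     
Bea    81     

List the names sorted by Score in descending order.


Sorting by Score (descending):
  Karen: 98
  Zane: 92
  Wendy: 87
  Bea: 81
  Pete: 54


ANSWER: Karen, Zane, Wendy, Bea, Pete


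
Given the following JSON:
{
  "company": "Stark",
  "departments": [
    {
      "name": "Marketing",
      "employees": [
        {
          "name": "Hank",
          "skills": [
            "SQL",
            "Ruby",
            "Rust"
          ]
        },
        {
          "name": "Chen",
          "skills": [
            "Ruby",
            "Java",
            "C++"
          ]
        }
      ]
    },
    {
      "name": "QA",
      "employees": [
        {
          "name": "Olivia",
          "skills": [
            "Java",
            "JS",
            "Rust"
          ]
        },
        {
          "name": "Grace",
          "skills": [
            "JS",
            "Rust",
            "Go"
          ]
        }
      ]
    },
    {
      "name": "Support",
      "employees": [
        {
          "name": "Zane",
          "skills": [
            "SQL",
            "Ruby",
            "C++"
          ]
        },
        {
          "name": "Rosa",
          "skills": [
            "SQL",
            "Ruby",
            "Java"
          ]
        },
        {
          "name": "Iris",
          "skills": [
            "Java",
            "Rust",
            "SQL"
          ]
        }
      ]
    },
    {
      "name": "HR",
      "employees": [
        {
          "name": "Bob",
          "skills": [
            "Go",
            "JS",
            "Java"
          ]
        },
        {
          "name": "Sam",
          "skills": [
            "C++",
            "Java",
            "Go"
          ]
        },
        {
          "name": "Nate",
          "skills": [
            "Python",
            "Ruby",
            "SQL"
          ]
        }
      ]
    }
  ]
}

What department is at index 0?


Path: departments[0].name
Value: Marketing

ANSWER: Marketing


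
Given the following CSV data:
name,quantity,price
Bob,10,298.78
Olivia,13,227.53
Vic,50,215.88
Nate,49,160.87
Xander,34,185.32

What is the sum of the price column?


Values in 'price' column:
  Row 1: 298.78
  Row 2: 227.53
  Row 3: 215.88
  Row 4: 160.87
  Row 5: 185.32
Sum = 298.78 + 227.53 + 215.88 + 160.87 + 185.32 = 1088.38

ANSWER: 1088.38


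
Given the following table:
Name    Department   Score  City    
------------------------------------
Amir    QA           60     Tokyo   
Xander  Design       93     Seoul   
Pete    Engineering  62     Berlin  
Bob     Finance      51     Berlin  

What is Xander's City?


Row 2: Xander
City = Seoul

ANSWER: Seoul


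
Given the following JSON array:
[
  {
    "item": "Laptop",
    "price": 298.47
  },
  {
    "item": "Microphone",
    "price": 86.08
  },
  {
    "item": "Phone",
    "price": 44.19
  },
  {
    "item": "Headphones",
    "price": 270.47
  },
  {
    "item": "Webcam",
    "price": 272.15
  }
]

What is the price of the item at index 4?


Array index 4 -> Webcam
price = 272.15

ANSWER: 272.15


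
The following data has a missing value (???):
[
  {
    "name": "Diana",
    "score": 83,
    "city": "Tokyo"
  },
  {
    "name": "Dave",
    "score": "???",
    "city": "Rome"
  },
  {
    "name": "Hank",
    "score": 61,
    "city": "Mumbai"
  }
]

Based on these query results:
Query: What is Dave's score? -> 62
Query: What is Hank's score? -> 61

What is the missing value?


The missing value is Dave's score
From query: Dave's score = 62

ANSWER: 62


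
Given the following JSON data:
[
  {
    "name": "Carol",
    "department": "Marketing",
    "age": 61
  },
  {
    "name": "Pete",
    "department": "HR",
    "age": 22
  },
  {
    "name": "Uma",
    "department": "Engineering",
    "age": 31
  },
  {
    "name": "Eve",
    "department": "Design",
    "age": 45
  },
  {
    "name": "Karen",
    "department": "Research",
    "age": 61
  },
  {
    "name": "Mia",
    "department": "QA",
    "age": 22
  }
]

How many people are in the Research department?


Scanning records for department = Research
  Record 4: Karen
Count: 1

ANSWER: 1


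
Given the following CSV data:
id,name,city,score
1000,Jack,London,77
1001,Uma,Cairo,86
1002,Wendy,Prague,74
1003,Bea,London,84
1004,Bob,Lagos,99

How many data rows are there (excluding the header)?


Counting rows (excluding header):
Header: id,name,city,score
Data rows: 5

ANSWER: 5


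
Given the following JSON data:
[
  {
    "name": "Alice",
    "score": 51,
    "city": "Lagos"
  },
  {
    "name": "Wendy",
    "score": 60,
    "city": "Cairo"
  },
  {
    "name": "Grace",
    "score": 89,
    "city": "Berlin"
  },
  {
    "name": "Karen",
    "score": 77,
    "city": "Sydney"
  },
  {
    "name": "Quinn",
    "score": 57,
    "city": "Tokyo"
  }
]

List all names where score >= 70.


Filtering records where score >= 70:
  Alice (score=51) -> no
  Wendy (score=60) -> no
  Grace (score=89) -> YES
  Karen (score=77) -> YES
  Quinn (score=57) -> no


ANSWER: Grace, Karen


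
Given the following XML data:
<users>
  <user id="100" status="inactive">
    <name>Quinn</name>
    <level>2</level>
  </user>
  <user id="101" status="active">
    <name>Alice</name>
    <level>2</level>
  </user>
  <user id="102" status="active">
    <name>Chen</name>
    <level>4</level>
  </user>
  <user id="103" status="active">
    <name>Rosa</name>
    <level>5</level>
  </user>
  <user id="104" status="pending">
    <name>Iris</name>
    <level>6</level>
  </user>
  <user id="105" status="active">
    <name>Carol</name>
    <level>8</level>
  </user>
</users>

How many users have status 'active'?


Counting users with status='active':
  Alice (id=101) -> MATCH
  Chen (id=102) -> MATCH
  Rosa (id=103) -> MATCH
  Carol (id=105) -> MATCH
Count: 4

ANSWER: 4


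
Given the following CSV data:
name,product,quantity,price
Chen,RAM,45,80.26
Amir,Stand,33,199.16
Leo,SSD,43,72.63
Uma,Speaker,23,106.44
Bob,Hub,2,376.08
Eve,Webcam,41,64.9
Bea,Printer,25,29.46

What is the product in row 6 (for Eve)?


Row 6: Eve
Column 'product' = Webcam

ANSWER: Webcam


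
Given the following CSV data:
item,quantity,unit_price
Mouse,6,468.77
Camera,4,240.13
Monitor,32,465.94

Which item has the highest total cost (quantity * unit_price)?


Computing row totals:
  Mouse: 2812.62
  Camera: 960.52
  Monitor: 14910.08
Maximum: Monitor (14910.08)

ANSWER: Monitor


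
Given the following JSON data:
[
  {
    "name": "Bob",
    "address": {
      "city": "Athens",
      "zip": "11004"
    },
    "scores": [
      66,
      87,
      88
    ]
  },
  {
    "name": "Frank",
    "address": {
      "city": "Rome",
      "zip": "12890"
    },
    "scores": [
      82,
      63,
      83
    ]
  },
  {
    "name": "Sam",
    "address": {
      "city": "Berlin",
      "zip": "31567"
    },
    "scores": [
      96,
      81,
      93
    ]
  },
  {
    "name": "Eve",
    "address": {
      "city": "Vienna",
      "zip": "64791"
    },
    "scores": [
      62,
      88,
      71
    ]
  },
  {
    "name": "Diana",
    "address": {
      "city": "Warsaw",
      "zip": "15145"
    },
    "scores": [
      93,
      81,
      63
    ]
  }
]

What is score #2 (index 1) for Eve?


Path: records[3].scores[1]
Value: 88

ANSWER: 88


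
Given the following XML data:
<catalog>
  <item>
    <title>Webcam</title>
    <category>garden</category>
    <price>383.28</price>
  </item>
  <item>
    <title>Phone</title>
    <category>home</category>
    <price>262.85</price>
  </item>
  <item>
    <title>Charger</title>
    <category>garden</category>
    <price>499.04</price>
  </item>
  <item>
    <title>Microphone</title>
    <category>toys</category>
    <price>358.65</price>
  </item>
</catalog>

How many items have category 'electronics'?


Scanning <item> elements for <category>electronics</category>:
Count: 0

ANSWER: 0


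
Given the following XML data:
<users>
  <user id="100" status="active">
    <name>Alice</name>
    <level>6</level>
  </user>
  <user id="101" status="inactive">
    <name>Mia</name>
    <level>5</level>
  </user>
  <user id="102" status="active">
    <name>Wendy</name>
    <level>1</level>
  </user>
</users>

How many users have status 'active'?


Counting users with status='active':
  Alice (id=100) -> MATCH
  Wendy (id=102) -> MATCH
Count: 2

ANSWER: 2


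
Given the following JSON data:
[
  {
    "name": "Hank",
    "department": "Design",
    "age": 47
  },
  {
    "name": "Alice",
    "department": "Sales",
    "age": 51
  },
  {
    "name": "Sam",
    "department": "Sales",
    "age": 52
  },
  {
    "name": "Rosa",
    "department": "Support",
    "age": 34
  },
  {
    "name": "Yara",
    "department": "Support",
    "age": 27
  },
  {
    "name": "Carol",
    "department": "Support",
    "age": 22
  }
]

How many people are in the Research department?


Scanning records for department = Research
  No matches found
Count: 0

ANSWER: 0


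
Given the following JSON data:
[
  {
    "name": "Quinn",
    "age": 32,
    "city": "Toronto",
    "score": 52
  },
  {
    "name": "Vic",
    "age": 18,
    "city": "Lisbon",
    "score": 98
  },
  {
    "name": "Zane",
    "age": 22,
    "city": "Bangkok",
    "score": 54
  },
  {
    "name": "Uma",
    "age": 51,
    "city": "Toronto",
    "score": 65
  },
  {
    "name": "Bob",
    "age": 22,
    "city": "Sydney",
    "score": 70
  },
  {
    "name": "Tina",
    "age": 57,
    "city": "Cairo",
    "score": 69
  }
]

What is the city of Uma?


Looking up record where name = Uma
Record index: 3
Field 'city' = Toronto

ANSWER: Toronto


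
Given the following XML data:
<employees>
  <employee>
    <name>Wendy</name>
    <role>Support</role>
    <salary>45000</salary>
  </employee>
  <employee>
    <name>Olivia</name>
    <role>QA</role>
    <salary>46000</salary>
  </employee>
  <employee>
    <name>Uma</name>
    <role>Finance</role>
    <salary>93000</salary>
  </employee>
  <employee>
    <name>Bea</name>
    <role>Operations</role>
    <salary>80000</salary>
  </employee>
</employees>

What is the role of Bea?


Searching for <employee> with <name>Bea</name>
Found at position 4
<role>Operations</role>

ANSWER: Operations


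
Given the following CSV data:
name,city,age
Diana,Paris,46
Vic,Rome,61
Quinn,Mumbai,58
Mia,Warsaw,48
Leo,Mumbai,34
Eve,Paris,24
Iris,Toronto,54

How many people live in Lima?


Scanning city column for 'Lima':
Total matches: 0

ANSWER: 0


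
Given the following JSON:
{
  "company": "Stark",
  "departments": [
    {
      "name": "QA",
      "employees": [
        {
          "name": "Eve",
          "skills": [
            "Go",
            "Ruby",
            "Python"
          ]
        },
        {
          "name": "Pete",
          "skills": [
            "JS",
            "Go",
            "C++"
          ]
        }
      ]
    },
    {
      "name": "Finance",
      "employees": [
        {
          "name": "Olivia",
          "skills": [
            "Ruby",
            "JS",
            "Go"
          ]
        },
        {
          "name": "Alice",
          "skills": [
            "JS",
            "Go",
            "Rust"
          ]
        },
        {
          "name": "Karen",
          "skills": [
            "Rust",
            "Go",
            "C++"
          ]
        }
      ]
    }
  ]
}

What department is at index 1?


Path: departments[1].name
Value: Finance

ANSWER: Finance


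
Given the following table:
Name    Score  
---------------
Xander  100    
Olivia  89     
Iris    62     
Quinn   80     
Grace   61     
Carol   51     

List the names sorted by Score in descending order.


Sorting by Score (descending):
  Xander: 100
  Olivia: 89
  Quinn: 80
  Iris: 62
  Grace: 61
  Carol: 51


ANSWER: Xander, Olivia, Quinn, Iris, Grace, Carol


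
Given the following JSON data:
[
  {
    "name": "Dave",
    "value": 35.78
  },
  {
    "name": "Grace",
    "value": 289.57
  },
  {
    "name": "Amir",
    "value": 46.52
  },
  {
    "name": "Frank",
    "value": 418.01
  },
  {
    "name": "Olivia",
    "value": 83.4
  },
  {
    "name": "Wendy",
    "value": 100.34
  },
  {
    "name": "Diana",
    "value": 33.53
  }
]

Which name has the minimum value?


Comparing values:
  Dave: 35.78
  Grace: 289.57
  Amir: 46.52
  Frank: 418.01
  Olivia: 83.4
  Wendy: 100.34
  Diana: 33.53
Minimum: Diana (33.53)

ANSWER: Diana


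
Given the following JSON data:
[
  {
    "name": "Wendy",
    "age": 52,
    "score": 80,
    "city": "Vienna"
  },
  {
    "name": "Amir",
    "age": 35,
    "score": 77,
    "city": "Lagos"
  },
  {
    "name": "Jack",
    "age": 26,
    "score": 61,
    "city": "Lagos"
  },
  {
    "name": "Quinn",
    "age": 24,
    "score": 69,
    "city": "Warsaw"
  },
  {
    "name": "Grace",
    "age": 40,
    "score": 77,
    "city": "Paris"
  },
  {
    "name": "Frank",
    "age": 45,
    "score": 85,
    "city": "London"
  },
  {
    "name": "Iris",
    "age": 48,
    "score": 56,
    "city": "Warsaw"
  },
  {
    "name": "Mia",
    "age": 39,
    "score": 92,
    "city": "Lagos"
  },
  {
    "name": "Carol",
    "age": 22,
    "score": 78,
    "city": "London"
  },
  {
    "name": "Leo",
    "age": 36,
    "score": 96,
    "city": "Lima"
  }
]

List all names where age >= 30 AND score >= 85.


Checking both conditions:
  Wendy (age=52, score=80) -> no
  Amir (age=35, score=77) -> no
  Jack (age=26, score=61) -> no
  Quinn (age=24, score=69) -> no
  Grace (age=40, score=77) -> no
  Frank (age=45, score=85) -> YES
  Iris (age=48, score=56) -> no
  Mia (age=39, score=92) -> YES
  Carol (age=22, score=78) -> no
  Leo (age=36, score=96) -> YES


ANSWER: Frank, Mia, Leo


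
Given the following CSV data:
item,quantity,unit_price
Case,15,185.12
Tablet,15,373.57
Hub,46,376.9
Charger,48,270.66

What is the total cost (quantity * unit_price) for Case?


Row: Case
quantity = 15
unit_price = 185.12
total = 15 * 185.12 = 2776.8

ANSWER: 2776.8


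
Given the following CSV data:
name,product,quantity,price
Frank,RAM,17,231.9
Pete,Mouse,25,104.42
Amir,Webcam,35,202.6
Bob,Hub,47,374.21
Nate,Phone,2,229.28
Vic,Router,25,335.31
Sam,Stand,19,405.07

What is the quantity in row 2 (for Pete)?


Row 2: Pete
Column 'quantity' = 25

ANSWER: 25


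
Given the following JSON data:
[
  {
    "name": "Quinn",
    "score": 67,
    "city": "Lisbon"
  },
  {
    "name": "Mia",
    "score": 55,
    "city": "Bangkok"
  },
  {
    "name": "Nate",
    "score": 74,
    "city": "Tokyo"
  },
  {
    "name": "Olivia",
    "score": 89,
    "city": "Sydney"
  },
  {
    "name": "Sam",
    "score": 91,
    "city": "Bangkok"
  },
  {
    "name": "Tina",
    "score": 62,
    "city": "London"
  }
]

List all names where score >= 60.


Filtering records where score >= 60:
  Quinn (score=67) -> YES
  Mia (score=55) -> no
  Nate (score=74) -> YES
  Olivia (score=89) -> YES
  Sam (score=91) -> YES
  Tina (score=62) -> YES


ANSWER: Quinn, Nate, Olivia, Sam, Tina


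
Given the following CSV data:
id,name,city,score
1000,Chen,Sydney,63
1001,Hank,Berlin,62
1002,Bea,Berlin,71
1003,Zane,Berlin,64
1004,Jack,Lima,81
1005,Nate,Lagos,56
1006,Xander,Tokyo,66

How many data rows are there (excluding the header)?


Counting rows (excluding header):
Header: id,name,city,score
Data rows: 7

ANSWER: 7


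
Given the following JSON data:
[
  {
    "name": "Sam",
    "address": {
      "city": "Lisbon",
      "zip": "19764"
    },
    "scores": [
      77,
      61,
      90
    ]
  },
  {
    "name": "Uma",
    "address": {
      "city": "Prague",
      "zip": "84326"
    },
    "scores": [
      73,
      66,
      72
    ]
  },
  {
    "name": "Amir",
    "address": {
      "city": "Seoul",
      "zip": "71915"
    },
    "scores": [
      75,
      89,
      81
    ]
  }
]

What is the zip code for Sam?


Path: records[0].address.zip
Value: 19764

ANSWER: 19764


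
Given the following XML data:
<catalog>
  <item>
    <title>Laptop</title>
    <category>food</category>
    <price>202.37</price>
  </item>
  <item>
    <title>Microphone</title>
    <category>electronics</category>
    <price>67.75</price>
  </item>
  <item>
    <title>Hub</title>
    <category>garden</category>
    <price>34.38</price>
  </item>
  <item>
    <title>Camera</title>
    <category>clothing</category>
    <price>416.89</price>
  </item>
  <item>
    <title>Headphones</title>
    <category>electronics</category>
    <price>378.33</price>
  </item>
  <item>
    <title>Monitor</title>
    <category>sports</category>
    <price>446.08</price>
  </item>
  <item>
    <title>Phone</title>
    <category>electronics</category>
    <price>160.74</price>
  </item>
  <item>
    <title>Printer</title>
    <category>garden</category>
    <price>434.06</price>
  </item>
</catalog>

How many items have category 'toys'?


Scanning <item> elements for <category>toys</category>:
Count: 0

ANSWER: 0


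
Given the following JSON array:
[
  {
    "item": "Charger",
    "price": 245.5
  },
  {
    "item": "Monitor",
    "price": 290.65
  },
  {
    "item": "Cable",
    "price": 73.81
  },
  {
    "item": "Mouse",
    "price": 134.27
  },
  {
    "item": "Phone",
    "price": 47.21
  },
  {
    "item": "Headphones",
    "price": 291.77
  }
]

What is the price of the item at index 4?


Array index 4 -> Phone
price = 47.21

ANSWER: 47.21


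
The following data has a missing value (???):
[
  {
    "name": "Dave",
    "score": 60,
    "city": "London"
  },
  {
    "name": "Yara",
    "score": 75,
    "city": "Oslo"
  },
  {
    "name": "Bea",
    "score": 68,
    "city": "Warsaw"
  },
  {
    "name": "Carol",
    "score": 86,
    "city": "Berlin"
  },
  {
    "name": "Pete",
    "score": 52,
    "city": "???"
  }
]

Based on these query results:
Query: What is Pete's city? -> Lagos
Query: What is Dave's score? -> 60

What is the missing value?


The missing value is Pete's city
From query: Pete's city = Lagos

ANSWER: Lagos


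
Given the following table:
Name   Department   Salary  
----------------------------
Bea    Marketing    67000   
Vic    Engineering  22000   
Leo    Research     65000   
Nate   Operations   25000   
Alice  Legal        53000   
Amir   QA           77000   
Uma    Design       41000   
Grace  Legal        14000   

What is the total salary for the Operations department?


Operations department members:
  Nate: 25000
Total = 25000 = 25000

ANSWER: 25000


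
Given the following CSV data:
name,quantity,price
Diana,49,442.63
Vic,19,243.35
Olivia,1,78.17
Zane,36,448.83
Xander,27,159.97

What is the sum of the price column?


Values in 'price' column:
  Row 1: 442.63
  Row 2: 243.35
  Row 3: 78.17
  Row 4: 448.83
  Row 5: 159.97
Sum = 442.63 + 243.35 + 78.17 + 448.83 + 159.97 = 1372.95

ANSWER: 1372.95


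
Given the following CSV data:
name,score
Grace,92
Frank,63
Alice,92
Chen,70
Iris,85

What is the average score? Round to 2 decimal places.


Scores: 92, 63, 92, 70, 85
Sum = 402
Count = 5
Average = 402 / 5 = 80.40

ANSWER: 80.40


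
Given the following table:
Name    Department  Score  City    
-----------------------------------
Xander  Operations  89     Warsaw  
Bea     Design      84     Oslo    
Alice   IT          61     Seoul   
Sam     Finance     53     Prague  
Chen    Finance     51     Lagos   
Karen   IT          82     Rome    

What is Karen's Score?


Row 6: Karen
Score = 82

ANSWER: 82


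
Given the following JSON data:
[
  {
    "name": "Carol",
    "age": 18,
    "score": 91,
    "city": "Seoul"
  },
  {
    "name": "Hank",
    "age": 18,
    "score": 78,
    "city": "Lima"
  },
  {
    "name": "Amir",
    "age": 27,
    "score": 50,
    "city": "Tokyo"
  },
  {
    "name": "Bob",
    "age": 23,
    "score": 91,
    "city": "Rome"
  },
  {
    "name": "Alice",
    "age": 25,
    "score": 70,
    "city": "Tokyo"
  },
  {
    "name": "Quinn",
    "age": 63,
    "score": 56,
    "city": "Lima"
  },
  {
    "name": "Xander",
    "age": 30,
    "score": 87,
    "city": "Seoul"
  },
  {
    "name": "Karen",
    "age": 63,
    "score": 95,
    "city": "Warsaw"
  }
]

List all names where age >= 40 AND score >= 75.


Checking both conditions:
  Carol (age=18, score=91) -> no
  Hank (age=18, score=78) -> no
  Amir (age=27, score=50) -> no
  Bob (age=23, score=91) -> no
  Alice (age=25, score=70) -> no
  Quinn (age=63, score=56) -> no
  Xander (age=30, score=87) -> no
  Karen (age=63, score=95) -> YES


ANSWER: Karen


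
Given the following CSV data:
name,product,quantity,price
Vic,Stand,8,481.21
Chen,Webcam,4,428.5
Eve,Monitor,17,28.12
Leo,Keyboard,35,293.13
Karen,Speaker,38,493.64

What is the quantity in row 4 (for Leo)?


Row 4: Leo
Column 'quantity' = 35

ANSWER: 35


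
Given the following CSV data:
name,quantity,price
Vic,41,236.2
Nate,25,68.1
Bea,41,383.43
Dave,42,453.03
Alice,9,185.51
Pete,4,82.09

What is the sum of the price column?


Values in 'price' column:
  Row 1: 236.2
  Row 2: 68.1
  Row 3: 383.43
  Row 4: 453.03
  Row 5: 185.51
  Row 6: 82.09
Sum = 236.2 + 68.1 + 383.43 + 453.03 + 185.51 + 82.09 = 1408.36

ANSWER: 1408.36


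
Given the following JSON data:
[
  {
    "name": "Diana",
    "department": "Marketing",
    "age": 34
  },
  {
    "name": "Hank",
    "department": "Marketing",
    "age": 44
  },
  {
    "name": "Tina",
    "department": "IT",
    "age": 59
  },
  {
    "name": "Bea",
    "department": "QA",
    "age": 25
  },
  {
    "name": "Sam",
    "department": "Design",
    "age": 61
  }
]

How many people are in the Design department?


Scanning records for department = Design
  Record 4: Sam
Count: 1

ANSWER: 1


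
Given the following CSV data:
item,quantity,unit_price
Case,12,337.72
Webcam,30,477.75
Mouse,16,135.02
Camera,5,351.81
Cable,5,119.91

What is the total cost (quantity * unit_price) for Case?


Row: Case
quantity = 12
unit_price = 337.72
total = 12 * 337.72 = 4052.64

ANSWER: 4052.64


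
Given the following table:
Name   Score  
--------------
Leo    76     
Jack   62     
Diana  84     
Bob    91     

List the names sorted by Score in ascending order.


Sorting by Score (ascending):
  Jack: 62
  Leo: 76
  Diana: 84
  Bob: 91


ANSWER: Jack, Leo, Diana, Bob


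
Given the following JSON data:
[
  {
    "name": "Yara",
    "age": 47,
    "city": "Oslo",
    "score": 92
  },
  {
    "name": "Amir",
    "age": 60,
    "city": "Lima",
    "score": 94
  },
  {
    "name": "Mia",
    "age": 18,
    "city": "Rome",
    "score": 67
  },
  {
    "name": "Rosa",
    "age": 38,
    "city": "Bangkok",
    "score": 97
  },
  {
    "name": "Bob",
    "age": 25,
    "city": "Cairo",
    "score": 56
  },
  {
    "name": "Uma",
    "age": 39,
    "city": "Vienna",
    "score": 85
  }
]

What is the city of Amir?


Looking up record where name = Amir
Record index: 1
Field 'city' = Lima

ANSWER: Lima


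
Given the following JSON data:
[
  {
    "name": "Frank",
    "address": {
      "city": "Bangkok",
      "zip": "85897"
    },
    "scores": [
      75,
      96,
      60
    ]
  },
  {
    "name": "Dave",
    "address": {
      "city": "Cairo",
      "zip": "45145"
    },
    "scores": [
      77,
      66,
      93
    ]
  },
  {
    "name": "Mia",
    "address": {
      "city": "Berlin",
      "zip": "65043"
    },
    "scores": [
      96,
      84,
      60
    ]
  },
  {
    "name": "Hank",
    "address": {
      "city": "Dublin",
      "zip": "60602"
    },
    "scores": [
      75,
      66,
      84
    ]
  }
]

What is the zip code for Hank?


Path: records[3].address.zip
Value: 60602

ANSWER: 60602


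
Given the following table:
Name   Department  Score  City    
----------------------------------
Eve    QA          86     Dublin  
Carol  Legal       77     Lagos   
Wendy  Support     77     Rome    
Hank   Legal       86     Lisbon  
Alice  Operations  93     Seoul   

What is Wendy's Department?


Row 3: Wendy
Department = Support

ANSWER: Support


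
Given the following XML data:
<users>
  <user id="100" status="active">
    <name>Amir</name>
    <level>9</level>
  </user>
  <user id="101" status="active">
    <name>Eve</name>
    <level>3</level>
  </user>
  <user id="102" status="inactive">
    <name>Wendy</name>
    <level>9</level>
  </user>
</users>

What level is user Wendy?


Finding user: Wendy
<level>9</level>

ANSWER: 9


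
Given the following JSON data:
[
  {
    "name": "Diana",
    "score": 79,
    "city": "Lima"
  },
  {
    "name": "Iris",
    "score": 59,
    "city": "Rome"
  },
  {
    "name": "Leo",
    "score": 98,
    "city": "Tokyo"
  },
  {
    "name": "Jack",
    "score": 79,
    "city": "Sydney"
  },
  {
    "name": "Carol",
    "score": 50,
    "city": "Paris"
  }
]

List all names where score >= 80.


Filtering records where score >= 80:
  Diana (score=79) -> no
  Iris (score=59) -> no
  Leo (score=98) -> YES
  Jack (score=79) -> no
  Carol (score=50) -> no


ANSWER: Leo


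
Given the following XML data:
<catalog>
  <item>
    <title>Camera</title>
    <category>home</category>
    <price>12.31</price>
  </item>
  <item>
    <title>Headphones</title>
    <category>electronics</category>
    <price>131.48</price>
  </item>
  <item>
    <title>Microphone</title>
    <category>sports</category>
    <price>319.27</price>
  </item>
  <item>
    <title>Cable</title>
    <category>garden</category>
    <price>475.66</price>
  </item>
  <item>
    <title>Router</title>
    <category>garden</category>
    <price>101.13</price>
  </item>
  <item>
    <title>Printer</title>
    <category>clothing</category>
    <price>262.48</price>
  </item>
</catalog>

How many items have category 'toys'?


Scanning <item> elements for <category>toys</category>:
Count: 0

ANSWER: 0


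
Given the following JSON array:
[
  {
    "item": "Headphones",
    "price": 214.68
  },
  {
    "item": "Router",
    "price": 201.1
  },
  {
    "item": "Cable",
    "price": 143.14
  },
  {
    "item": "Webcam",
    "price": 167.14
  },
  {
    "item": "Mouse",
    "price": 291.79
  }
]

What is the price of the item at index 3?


Array index 3 -> Webcam
price = 167.14

ANSWER: 167.14


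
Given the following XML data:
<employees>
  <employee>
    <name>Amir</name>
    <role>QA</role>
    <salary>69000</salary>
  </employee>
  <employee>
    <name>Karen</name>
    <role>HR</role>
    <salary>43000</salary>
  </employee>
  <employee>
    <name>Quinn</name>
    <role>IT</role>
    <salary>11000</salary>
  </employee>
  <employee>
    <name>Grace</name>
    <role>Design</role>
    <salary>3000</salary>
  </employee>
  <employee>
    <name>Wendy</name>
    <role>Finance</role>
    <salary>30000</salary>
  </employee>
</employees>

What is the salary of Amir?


Searching for <employee> with <name>Amir</name>
Found at position 1
<salary>69000</salary>

ANSWER: 69000


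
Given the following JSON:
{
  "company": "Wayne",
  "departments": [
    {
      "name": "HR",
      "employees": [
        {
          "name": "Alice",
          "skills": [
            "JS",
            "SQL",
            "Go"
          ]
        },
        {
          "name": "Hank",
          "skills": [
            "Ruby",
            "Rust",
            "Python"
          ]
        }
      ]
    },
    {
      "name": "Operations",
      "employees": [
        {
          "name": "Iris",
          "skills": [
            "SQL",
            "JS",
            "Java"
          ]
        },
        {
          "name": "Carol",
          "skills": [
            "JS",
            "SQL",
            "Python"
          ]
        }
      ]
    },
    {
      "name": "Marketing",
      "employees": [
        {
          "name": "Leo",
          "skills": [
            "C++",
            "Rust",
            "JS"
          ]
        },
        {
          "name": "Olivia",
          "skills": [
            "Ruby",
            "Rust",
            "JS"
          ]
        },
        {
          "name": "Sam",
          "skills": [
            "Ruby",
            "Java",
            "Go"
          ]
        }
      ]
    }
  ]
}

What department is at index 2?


Path: departments[2].name
Value: Marketing

ANSWER: Marketing


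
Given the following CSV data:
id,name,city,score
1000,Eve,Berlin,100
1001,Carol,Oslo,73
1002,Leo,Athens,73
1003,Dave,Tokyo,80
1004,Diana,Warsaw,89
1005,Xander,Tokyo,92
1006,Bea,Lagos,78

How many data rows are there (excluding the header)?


Counting rows (excluding header):
Header: id,name,city,score
Data rows: 7

ANSWER: 7


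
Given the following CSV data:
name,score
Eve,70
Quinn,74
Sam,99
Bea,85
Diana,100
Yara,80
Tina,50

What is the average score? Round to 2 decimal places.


Scores: 70, 74, 99, 85, 100, 80, 50
Sum = 558
Count = 7
Average = 558 / 7 = 79.71

ANSWER: 79.71


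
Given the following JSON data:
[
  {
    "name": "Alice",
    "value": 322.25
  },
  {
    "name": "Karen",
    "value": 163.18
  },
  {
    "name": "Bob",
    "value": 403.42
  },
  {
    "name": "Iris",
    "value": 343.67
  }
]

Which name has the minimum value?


Comparing values:
  Alice: 322.25
  Karen: 163.18
  Bob: 403.42
  Iris: 343.67
Minimum: Karen (163.18)

ANSWER: Karen


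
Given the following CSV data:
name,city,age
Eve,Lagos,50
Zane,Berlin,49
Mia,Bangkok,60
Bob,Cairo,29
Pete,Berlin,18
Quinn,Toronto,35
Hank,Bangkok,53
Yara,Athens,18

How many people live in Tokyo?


Scanning city column for 'Tokyo':
Total matches: 0

ANSWER: 0


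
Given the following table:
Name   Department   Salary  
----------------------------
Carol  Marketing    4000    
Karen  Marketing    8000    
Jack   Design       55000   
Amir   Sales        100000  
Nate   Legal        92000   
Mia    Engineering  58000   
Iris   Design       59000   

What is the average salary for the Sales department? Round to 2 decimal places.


Sales department members:
  Amir: 100000
Sum = 100000
Count = 1
Average = 100000 / 1 = 100000.00

ANSWER: 100000.00


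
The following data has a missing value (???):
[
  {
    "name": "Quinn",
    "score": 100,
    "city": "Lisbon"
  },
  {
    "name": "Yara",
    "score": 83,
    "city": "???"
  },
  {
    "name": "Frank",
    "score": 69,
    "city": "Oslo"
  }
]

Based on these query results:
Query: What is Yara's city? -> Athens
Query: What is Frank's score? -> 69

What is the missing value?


The missing value is Yara's city
From query: Yara's city = Athens

ANSWER: Athens


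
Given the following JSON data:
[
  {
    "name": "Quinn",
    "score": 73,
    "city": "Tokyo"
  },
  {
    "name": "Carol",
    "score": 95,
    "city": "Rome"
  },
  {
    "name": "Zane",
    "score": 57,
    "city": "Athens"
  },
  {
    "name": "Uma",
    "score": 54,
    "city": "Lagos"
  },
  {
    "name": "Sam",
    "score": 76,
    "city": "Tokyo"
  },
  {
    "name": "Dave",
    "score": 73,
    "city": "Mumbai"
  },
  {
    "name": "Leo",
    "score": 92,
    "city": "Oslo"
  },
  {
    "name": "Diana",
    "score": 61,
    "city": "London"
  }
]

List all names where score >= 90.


Filtering records where score >= 90:
  Quinn (score=73) -> no
  Carol (score=95) -> YES
  Zane (score=57) -> no
  Uma (score=54) -> no
  Sam (score=76) -> no
  Dave (score=73) -> no
  Leo (score=92) -> YES
  Diana (score=61) -> no


ANSWER: Carol, Leo


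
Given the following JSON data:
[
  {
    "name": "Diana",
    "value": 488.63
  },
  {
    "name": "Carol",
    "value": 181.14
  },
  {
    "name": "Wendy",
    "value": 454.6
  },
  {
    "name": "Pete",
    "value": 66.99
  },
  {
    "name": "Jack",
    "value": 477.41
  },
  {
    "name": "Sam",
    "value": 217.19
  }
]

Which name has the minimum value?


Comparing values:
  Diana: 488.63
  Carol: 181.14
  Wendy: 454.6
  Pete: 66.99
  Jack: 477.41
  Sam: 217.19
Minimum: Pete (66.99)

ANSWER: Pete


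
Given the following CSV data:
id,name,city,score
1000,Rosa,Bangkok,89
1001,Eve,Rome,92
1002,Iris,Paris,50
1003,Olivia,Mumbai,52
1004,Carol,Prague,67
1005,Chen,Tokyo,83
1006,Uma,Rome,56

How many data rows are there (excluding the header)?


Counting rows (excluding header):
Header: id,name,city,score
Data rows: 7

ANSWER: 7


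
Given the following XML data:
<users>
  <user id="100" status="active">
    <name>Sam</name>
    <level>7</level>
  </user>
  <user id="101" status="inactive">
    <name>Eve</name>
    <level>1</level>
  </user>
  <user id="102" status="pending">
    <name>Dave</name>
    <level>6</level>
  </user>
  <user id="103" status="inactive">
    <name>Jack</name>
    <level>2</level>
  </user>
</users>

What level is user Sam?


Finding user: Sam
<level>7</level>

ANSWER: 7


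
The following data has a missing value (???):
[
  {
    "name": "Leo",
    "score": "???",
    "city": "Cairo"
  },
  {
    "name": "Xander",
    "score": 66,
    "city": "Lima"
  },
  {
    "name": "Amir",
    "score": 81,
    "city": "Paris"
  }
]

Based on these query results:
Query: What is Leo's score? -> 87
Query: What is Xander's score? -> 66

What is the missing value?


The missing value is Leo's score
From query: Leo's score = 87

ANSWER: 87


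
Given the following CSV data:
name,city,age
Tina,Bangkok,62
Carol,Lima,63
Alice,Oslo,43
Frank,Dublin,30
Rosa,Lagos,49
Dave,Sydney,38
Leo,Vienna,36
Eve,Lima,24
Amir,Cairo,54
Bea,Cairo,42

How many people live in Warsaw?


Scanning city column for 'Warsaw':
Total matches: 0

ANSWER: 0
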